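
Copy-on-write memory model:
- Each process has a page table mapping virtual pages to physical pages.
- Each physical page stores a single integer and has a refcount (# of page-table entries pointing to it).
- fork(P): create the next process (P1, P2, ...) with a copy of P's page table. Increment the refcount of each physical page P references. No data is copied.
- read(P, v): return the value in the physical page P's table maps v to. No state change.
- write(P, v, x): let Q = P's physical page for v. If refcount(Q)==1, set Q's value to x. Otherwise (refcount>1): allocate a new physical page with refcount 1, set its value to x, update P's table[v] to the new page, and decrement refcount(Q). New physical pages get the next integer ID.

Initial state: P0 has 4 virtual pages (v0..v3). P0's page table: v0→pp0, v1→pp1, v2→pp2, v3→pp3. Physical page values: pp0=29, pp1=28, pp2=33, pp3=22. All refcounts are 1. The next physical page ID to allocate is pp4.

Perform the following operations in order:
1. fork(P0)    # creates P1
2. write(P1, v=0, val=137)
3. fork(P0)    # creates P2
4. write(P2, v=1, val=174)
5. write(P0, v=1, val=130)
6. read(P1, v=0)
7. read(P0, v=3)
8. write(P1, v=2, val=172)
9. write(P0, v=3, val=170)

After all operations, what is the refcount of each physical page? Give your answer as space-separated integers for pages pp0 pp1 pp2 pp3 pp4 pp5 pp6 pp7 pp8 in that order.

Op 1: fork(P0) -> P1. 4 ppages; refcounts: pp0:2 pp1:2 pp2:2 pp3:2
Op 2: write(P1, v0, 137). refcount(pp0)=2>1 -> COPY to pp4. 5 ppages; refcounts: pp0:1 pp1:2 pp2:2 pp3:2 pp4:1
Op 3: fork(P0) -> P2. 5 ppages; refcounts: pp0:2 pp1:3 pp2:3 pp3:3 pp4:1
Op 4: write(P2, v1, 174). refcount(pp1)=3>1 -> COPY to pp5. 6 ppages; refcounts: pp0:2 pp1:2 pp2:3 pp3:3 pp4:1 pp5:1
Op 5: write(P0, v1, 130). refcount(pp1)=2>1 -> COPY to pp6. 7 ppages; refcounts: pp0:2 pp1:1 pp2:3 pp3:3 pp4:1 pp5:1 pp6:1
Op 6: read(P1, v0) -> 137. No state change.
Op 7: read(P0, v3) -> 22. No state change.
Op 8: write(P1, v2, 172). refcount(pp2)=3>1 -> COPY to pp7. 8 ppages; refcounts: pp0:2 pp1:1 pp2:2 pp3:3 pp4:1 pp5:1 pp6:1 pp7:1
Op 9: write(P0, v3, 170). refcount(pp3)=3>1 -> COPY to pp8. 9 ppages; refcounts: pp0:2 pp1:1 pp2:2 pp3:2 pp4:1 pp5:1 pp6:1 pp7:1 pp8:1

Answer: 2 1 2 2 1 1 1 1 1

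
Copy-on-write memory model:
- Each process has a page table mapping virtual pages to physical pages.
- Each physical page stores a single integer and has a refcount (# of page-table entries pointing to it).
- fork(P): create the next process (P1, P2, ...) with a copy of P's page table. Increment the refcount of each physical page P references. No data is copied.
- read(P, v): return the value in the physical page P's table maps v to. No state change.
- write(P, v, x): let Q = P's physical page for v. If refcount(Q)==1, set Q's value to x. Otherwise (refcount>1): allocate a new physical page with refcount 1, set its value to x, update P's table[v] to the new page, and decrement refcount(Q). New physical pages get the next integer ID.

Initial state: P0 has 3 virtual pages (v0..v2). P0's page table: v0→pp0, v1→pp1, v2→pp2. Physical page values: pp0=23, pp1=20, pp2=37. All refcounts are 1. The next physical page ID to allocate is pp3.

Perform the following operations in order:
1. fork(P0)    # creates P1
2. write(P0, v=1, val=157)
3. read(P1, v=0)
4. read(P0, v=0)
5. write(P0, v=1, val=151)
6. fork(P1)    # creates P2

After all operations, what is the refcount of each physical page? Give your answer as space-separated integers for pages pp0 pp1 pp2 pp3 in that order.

Op 1: fork(P0) -> P1. 3 ppages; refcounts: pp0:2 pp1:2 pp2:2
Op 2: write(P0, v1, 157). refcount(pp1)=2>1 -> COPY to pp3. 4 ppages; refcounts: pp0:2 pp1:1 pp2:2 pp3:1
Op 3: read(P1, v0) -> 23. No state change.
Op 4: read(P0, v0) -> 23. No state change.
Op 5: write(P0, v1, 151). refcount(pp3)=1 -> write in place. 4 ppages; refcounts: pp0:2 pp1:1 pp2:2 pp3:1
Op 6: fork(P1) -> P2. 4 ppages; refcounts: pp0:3 pp1:2 pp2:3 pp3:1

Answer: 3 2 3 1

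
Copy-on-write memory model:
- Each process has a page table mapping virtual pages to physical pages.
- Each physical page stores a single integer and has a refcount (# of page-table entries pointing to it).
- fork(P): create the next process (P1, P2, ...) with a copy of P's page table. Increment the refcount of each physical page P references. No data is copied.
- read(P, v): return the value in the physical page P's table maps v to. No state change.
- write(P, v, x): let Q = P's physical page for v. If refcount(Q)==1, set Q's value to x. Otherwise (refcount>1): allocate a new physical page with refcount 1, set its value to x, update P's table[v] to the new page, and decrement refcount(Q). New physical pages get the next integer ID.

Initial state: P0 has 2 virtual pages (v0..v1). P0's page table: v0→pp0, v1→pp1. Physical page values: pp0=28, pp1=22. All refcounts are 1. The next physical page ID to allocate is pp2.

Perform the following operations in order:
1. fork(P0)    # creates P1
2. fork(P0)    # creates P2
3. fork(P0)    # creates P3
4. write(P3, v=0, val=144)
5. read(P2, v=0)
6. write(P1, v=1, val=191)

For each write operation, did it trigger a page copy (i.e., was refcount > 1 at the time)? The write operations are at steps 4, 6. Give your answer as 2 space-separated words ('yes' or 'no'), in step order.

Op 1: fork(P0) -> P1. 2 ppages; refcounts: pp0:2 pp1:2
Op 2: fork(P0) -> P2. 2 ppages; refcounts: pp0:3 pp1:3
Op 3: fork(P0) -> P3. 2 ppages; refcounts: pp0:4 pp1:4
Op 4: write(P3, v0, 144). refcount(pp0)=4>1 -> COPY to pp2. 3 ppages; refcounts: pp0:3 pp1:4 pp2:1
Op 5: read(P2, v0) -> 28. No state change.
Op 6: write(P1, v1, 191). refcount(pp1)=4>1 -> COPY to pp3. 4 ppages; refcounts: pp0:3 pp1:3 pp2:1 pp3:1

yes yes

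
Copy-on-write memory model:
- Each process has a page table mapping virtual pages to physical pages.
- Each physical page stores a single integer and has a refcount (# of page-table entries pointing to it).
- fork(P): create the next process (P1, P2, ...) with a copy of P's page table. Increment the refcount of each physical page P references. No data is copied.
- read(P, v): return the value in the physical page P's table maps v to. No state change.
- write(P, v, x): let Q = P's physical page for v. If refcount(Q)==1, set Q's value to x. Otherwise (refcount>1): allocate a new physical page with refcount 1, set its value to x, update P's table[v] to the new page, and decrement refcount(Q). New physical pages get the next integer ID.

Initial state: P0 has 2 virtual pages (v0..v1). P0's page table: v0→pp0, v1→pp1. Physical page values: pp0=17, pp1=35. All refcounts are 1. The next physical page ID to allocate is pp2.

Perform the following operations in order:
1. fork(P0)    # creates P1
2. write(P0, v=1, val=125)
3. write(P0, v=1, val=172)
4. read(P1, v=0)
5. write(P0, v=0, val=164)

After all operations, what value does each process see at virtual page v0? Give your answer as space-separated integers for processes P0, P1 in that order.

Op 1: fork(P0) -> P1. 2 ppages; refcounts: pp0:2 pp1:2
Op 2: write(P0, v1, 125). refcount(pp1)=2>1 -> COPY to pp2. 3 ppages; refcounts: pp0:2 pp1:1 pp2:1
Op 3: write(P0, v1, 172). refcount(pp2)=1 -> write in place. 3 ppages; refcounts: pp0:2 pp1:1 pp2:1
Op 4: read(P1, v0) -> 17. No state change.
Op 5: write(P0, v0, 164). refcount(pp0)=2>1 -> COPY to pp3. 4 ppages; refcounts: pp0:1 pp1:1 pp2:1 pp3:1
P0: v0 -> pp3 = 164
P1: v0 -> pp0 = 17

Answer: 164 17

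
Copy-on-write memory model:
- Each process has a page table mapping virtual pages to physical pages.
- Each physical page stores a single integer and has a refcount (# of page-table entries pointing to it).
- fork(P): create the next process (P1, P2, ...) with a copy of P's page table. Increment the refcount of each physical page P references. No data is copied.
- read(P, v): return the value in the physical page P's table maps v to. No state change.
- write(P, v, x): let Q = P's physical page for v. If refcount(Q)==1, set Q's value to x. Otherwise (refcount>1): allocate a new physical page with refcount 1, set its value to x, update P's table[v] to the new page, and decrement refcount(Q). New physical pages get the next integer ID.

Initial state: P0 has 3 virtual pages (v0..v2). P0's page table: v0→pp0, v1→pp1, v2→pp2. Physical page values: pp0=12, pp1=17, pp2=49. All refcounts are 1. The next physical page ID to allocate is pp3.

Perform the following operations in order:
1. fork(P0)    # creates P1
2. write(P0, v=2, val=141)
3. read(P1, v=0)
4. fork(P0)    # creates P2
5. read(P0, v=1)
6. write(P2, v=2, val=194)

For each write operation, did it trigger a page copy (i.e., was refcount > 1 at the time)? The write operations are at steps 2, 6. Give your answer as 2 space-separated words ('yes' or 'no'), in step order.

Op 1: fork(P0) -> P1. 3 ppages; refcounts: pp0:2 pp1:2 pp2:2
Op 2: write(P0, v2, 141). refcount(pp2)=2>1 -> COPY to pp3. 4 ppages; refcounts: pp0:2 pp1:2 pp2:1 pp3:1
Op 3: read(P1, v0) -> 12. No state change.
Op 4: fork(P0) -> P2. 4 ppages; refcounts: pp0:3 pp1:3 pp2:1 pp3:2
Op 5: read(P0, v1) -> 17. No state change.
Op 6: write(P2, v2, 194). refcount(pp3)=2>1 -> COPY to pp4. 5 ppages; refcounts: pp0:3 pp1:3 pp2:1 pp3:1 pp4:1

yes yes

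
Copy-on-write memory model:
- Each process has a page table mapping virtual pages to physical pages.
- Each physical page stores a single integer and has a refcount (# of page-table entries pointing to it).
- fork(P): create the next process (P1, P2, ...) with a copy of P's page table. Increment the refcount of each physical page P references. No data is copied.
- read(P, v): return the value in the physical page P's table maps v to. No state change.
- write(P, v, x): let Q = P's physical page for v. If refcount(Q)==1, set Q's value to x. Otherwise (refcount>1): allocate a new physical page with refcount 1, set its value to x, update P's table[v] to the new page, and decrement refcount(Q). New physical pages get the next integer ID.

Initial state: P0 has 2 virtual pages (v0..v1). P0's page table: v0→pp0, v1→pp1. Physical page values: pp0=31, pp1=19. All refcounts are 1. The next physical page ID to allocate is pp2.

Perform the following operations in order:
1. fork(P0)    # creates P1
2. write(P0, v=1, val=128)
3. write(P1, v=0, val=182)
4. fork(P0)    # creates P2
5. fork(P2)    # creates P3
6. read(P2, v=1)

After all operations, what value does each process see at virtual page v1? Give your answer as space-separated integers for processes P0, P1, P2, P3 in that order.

Op 1: fork(P0) -> P1. 2 ppages; refcounts: pp0:2 pp1:2
Op 2: write(P0, v1, 128). refcount(pp1)=2>1 -> COPY to pp2. 3 ppages; refcounts: pp0:2 pp1:1 pp2:1
Op 3: write(P1, v0, 182). refcount(pp0)=2>1 -> COPY to pp3. 4 ppages; refcounts: pp0:1 pp1:1 pp2:1 pp3:1
Op 4: fork(P0) -> P2. 4 ppages; refcounts: pp0:2 pp1:1 pp2:2 pp3:1
Op 5: fork(P2) -> P3. 4 ppages; refcounts: pp0:3 pp1:1 pp2:3 pp3:1
Op 6: read(P2, v1) -> 128. No state change.
P0: v1 -> pp2 = 128
P1: v1 -> pp1 = 19
P2: v1 -> pp2 = 128
P3: v1 -> pp2 = 128

Answer: 128 19 128 128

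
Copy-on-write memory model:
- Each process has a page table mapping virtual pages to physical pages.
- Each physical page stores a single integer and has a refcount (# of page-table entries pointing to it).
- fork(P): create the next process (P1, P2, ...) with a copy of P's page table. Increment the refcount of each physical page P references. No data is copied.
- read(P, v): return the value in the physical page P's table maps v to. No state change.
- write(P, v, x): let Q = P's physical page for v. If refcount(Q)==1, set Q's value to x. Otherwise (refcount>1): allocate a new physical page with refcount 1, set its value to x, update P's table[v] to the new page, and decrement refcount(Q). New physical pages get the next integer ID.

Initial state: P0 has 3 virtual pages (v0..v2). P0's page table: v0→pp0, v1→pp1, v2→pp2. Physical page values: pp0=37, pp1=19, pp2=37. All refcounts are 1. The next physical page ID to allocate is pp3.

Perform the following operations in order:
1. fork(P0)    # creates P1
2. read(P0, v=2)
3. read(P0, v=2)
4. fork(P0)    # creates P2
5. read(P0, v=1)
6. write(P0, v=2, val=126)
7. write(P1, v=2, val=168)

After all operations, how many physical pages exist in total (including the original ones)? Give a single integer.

Answer: 5

Derivation:
Op 1: fork(P0) -> P1. 3 ppages; refcounts: pp0:2 pp1:2 pp2:2
Op 2: read(P0, v2) -> 37. No state change.
Op 3: read(P0, v2) -> 37. No state change.
Op 4: fork(P0) -> P2. 3 ppages; refcounts: pp0:3 pp1:3 pp2:3
Op 5: read(P0, v1) -> 19. No state change.
Op 6: write(P0, v2, 126). refcount(pp2)=3>1 -> COPY to pp3. 4 ppages; refcounts: pp0:3 pp1:3 pp2:2 pp3:1
Op 7: write(P1, v2, 168). refcount(pp2)=2>1 -> COPY to pp4. 5 ppages; refcounts: pp0:3 pp1:3 pp2:1 pp3:1 pp4:1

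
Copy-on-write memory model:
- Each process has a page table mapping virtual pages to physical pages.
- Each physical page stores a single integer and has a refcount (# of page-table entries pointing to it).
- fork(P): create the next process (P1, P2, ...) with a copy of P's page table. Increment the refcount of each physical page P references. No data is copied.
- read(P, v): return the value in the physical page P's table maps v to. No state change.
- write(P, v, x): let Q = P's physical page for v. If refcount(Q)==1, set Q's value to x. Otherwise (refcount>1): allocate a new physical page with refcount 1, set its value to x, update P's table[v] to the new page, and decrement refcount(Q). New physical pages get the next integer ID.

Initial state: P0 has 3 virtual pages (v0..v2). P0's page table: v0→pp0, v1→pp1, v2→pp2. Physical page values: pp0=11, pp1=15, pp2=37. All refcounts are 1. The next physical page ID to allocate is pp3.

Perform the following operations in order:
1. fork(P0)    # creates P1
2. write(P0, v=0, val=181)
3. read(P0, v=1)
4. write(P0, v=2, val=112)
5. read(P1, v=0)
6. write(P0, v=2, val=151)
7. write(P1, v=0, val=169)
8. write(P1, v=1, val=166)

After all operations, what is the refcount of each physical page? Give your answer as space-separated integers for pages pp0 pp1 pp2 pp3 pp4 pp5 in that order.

Answer: 1 1 1 1 1 1

Derivation:
Op 1: fork(P0) -> P1. 3 ppages; refcounts: pp0:2 pp1:2 pp2:2
Op 2: write(P0, v0, 181). refcount(pp0)=2>1 -> COPY to pp3. 4 ppages; refcounts: pp0:1 pp1:2 pp2:2 pp3:1
Op 3: read(P0, v1) -> 15. No state change.
Op 4: write(P0, v2, 112). refcount(pp2)=2>1 -> COPY to pp4. 5 ppages; refcounts: pp0:1 pp1:2 pp2:1 pp3:1 pp4:1
Op 5: read(P1, v0) -> 11. No state change.
Op 6: write(P0, v2, 151). refcount(pp4)=1 -> write in place. 5 ppages; refcounts: pp0:1 pp1:2 pp2:1 pp3:1 pp4:1
Op 7: write(P1, v0, 169). refcount(pp0)=1 -> write in place. 5 ppages; refcounts: pp0:1 pp1:2 pp2:1 pp3:1 pp4:1
Op 8: write(P1, v1, 166). refcount(pp1)=2>1 -> COPY to pp5. 6 ppages; refcounts: pp0:1 pp1:1 pp2:1 pp3:1 pp4:1 pp5:1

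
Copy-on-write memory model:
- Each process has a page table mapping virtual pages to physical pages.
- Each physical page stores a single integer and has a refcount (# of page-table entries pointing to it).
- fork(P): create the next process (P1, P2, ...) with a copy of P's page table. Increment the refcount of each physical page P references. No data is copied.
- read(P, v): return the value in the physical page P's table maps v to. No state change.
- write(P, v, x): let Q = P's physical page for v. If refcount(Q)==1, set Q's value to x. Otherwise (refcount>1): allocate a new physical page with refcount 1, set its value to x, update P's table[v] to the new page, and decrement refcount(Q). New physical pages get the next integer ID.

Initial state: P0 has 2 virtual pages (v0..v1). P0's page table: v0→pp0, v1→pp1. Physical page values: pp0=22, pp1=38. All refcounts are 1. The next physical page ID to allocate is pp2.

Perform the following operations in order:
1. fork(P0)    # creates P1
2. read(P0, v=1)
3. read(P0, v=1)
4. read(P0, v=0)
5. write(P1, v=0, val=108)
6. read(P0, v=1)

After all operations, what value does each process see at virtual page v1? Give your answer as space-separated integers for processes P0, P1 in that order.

Op 1: fork(P0) -> P1. 2 ppages; refcounts: pp0:2 pp1:2
Op 2: read(P0, v1) -> 38. No state change.
Op 3: read(P0, v1) -> 38. No state change.
Op 4: read(P0, v0) -> 22. No state change.
Op 5: write(P1, v0, 108). refcount(pp0)=2>1 -> COPY to pp2. 3 ppages; refcounts: pp0:1 pp1:2 pp2:1
Op 6: read(P0, v1) -> 38. No state change.
P0: v1 -> pp1 = 38
P1: v1 -> pp1 = 38

Answer: 38 38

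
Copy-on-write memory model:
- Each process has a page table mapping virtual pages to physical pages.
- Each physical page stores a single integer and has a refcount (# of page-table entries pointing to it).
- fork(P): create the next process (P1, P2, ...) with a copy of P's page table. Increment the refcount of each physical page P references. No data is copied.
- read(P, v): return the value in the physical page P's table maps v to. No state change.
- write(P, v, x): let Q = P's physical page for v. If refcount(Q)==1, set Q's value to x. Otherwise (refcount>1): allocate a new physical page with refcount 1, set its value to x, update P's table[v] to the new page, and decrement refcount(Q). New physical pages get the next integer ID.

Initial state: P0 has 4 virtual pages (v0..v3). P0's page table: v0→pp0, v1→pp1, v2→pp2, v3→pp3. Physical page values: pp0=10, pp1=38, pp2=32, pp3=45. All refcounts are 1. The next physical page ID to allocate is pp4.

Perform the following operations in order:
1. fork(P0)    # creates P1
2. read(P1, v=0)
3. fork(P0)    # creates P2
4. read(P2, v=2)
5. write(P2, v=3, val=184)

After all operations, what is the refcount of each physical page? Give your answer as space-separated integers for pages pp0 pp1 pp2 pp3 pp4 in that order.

Op 1: fork(P0) -> P1. 4 ppages; refcounts: pp0:2 pp1:2 pp2:2 pp3:2
Op 2: read(P1, v0) -> 10. No state change.
Op 3: fork(P0) -> P2. 4 ppages; refcounts: pp0:3 pp1:3 pp2:3 pp3:3
Op 4: read(P2, v2) -> 32. No state change.
Op 5: write(P2, v3, 184). refcount(pp3)=3>1 -> COPY to pp4. 5 ppages; refcounts: pp0:3 pp1:3 pp2:3 pp3:2 pp4:1

Answer: 3 3 3 2 1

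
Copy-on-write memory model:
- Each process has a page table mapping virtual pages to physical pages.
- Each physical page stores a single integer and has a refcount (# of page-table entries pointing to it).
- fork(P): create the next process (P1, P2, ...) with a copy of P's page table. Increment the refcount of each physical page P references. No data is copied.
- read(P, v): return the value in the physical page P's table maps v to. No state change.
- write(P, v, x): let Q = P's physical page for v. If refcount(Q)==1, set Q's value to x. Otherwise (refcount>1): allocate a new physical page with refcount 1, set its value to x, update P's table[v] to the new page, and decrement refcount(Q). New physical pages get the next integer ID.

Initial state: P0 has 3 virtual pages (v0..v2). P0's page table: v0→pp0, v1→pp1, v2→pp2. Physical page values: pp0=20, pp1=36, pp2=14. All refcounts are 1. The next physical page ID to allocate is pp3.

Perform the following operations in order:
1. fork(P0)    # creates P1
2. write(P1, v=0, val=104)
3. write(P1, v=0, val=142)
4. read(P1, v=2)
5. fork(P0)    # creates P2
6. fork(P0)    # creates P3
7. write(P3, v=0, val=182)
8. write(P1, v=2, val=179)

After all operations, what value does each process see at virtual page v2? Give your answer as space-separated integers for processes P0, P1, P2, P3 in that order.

Answer: 14 179 14 14

Derivation:
Op 1: fork(P0) -> P1. 3 ppages; refcounts: pp0:2 pp1:2 pp2:2
Op 2: write(P1, v0, 104). refcount(pp0)=2>1 -> COPY to pp3. 4 ppages; refcounts: pp0:1 pp1:2 pp2:2 pp3:1
Op 3: write(P1, v0, 142). refcount(pp3)=1 -> write in place. 4 ppages; refcounts: pp0:1 pp1:2 pp2:2 pp3:1
Op 4: read(P1, v2) -> 14. No state change.
Op 5: fork(P0) -> P2. 4 ppages; refcounts: pp0:2 pp1:3 pp2:3 pp3:1
Op 6: fork(P0) -> P3. 4 ppages; refcounts: pp0:3 pp1:4 pp2:4 pp3:1
Op 7: write(P3, v0, 182). refcount(pp0)=3>1 -> COPY to pp4. 5 ppages; refcounts: pp0:2 pp1:4 pp2:4 pp3:1 pp4:1
Op 8: write(P1, v2, 179). refcount(pp2)=4>1 -> COPY to pp5. 6 ppages; refcounts: pp0:2 pp1:4 pp2:3 pp3:1 pp4:1 pp5:1
P0: v2 -> pp2 = 14
P1: v2 -> pp5 = 179
P2: v2 -> pp2 = 14
P3: v2 -> pp2 = 14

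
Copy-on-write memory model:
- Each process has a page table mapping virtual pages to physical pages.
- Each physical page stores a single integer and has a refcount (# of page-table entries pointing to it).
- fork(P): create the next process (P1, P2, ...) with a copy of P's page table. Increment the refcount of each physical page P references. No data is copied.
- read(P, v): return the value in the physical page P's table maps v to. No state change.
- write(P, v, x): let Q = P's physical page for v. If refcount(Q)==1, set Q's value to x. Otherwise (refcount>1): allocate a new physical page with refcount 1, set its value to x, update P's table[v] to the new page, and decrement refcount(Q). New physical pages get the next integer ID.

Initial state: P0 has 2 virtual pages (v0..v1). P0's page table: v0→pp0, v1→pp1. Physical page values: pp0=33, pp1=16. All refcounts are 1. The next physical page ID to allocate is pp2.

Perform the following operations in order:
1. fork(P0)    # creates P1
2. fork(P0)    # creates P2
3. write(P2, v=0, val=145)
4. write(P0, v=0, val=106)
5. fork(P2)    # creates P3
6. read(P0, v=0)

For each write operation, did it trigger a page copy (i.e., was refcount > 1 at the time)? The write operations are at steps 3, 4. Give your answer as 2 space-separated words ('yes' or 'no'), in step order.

Op 1: fork(P0) -> P1. 2 ppages; refcounts: pp0:2 pp1:2
Op 2: fork(P0) -> P2. 2 ppages; refcounts: pp0:3 pp1:3
Op 3: write(P2, v0, 145). refcount(pp0)=3>1 -> COPY to pp2. 3 ppages; refcounts: pp0:2 pp1:3 pp2:1
Op 4: write(P0, v0, 106). refcount(pp0)=2>1 -> COPY to pp3. 4 ppages; refcounts: pp0:1 pp1:3 pp2:1 pp3:1
Op 5: fork(P2) -> P3. 4 ppages; refcounts: pp0:1 pp1:4 pp2:2 pp3:1
Op 6: read(P0, v0) -> 106. No state change.

yes yes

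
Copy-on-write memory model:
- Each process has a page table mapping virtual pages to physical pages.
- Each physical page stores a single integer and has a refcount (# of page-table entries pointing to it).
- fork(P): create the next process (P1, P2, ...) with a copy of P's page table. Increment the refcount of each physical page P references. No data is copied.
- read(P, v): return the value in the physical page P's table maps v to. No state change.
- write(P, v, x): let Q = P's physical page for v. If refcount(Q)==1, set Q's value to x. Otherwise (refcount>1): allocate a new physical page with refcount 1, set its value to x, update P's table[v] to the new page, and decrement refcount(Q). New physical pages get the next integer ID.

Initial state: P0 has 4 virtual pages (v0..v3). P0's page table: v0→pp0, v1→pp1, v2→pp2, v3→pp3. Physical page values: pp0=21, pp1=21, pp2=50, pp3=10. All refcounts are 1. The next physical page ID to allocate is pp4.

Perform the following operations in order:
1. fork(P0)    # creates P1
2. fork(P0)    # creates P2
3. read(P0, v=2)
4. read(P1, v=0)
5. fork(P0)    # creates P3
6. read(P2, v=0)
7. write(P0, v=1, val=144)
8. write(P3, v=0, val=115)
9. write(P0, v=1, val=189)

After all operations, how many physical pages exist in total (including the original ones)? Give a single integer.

Answer: 6

Derivation:
Op 1: fork(P0) -> P1. 4 ppages; refcounts: pp0:2 pp1:2 pp2:2 pp3:2
Op 2: fork(P0) -> P2. 4 ppages; refcounts: pp0:3 pp1:3 pp2:3 pp3:3
Op 3: read(P0, v2) -> 50. No state change.
Op 4: read(P1, v0) -> 21. No state change.
Op 5: fork(P0) -> P3. 4 ppages; refcounts: pp0:4 pp1:4 pp2:4 pp3:4
Op 6: read(P2, v0) -> 21. No state change.
Op 7: write(P0, v1, 144). refcount(pp1)=4>1 -> COPY to pp4. 5 ppages; refcounts: pp0:4 pp1:3 pp2:4 pp3:4 pp4:1
Op 8: write(P3, v0, 115). refcount(pp0)=4>1 -> COPY to pp5. 6 ppages; refcounts: pp0:3 pp1:3 pp2:4 pp3:4 pp4:1 pp5:1
Op 9: write(P0, v1, 189). refcount(pp4)=1 -> write in place. 6 ppages; refcounts: pp0:3 pp1:3 pp2:4 pp3:4 pp4:1 pp5:1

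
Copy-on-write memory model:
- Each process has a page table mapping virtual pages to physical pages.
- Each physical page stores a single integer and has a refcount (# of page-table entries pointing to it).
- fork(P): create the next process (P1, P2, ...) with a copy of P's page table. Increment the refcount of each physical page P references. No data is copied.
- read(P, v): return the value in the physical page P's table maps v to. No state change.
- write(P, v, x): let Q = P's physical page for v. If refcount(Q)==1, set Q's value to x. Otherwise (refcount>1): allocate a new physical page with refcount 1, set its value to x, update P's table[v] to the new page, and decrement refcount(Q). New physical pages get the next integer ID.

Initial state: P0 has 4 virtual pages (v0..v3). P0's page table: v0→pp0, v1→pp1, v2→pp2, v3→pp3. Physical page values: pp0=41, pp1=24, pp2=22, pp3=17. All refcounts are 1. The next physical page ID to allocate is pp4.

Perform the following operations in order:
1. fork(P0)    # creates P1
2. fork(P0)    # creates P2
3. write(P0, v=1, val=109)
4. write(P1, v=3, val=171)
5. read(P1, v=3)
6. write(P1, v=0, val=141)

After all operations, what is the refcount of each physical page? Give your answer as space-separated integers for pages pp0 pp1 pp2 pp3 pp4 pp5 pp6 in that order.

Answer: 2 2 3 2 1 1 1

Derivation:
Op 1: fork(P0) -> P1. 4 ppages; refcounts: pp0:2 pp1:2 pp2:2 pp3:2
Op 2: fork(P0) -> P2. 4 ppages; refcounts: pp0:3 pp1:3 pp2:3 pp3:3
Op 3: write(P0, v1, 109). refcount(pp1)=3>1 -> COPY to pp4. 5 ppages; refcounts: pp0:3 pp1:2 pp2:3 pp3:3 pp4:1
Op 4: write(P1, v3, 171). refcount(pp3)=3>1 -> COPY to pp5. 6 ppages; refcounts: pp0:3 pp1:2 pp2:3 pp3:2 pp4:1 pp5:1
Op 5: read(P1, v3) -> 171. No state change.
Op 6: write(P1, v0, 141). refcount(pp0)=3>1 -> COPY to pp6. 7 ppages; refcounts: pp0:2 pp1:2 pp2:3 pp3:2 pp4:1 pp5:1 pp6:1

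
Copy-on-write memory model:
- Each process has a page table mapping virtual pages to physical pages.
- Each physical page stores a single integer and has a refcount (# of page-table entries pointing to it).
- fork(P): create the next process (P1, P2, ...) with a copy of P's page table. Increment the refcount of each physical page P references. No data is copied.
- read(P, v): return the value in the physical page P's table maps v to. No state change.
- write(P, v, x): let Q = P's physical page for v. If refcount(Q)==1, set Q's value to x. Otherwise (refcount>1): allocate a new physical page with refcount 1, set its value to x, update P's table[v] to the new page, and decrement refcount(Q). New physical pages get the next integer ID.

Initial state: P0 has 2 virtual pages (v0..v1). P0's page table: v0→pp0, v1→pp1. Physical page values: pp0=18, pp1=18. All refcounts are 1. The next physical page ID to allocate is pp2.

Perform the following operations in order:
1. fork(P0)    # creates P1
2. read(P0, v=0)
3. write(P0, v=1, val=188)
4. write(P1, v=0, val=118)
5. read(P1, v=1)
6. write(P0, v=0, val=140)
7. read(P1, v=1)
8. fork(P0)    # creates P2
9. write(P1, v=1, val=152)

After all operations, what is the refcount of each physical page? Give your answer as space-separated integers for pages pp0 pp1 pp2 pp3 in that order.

Answer: 2 1 2 1

Derivation:
Op 1: fork(P0) -> P1. 2 ppages; refcounts: pp0:2 pp1:2
Op 2: read(P0, v0) -> 18. No state change.
Op 3: write(P0, v1, 188). refcount(pp1)=2>1 -> COPY to pp2. 3 ppages; refcounts: pp0:2 pp1:1 pp2:1
Op 4: write(P1, v0, 118). refcount(pp0)=2>1 -> COPY to pp3. 4 ppages; refcounts: pp0:1 pp1:1 pp2:1 pp3:1
Op 5: read(P1, v1) -> 18. No state change.
Op 6: write(P0, v0, 140). refcount(pp0)=1 -> write in place. 4 ppages; refcounts: pp0:1 pp1:1 pp2:1 pp3:1
Op 7: read(P1, v1) -> 18. No state change.
Op 8: fork(P0) -> P2. 4 ppages; refcounts: pp0:2 pp1:1 pp2:2 pp3:1
Op 9: write(P1, v1, 152). refcount(pp1)=1 -> write in place. 4 ppages; refcounts: pp0:2 pp1:1 pp2:2 pp3:1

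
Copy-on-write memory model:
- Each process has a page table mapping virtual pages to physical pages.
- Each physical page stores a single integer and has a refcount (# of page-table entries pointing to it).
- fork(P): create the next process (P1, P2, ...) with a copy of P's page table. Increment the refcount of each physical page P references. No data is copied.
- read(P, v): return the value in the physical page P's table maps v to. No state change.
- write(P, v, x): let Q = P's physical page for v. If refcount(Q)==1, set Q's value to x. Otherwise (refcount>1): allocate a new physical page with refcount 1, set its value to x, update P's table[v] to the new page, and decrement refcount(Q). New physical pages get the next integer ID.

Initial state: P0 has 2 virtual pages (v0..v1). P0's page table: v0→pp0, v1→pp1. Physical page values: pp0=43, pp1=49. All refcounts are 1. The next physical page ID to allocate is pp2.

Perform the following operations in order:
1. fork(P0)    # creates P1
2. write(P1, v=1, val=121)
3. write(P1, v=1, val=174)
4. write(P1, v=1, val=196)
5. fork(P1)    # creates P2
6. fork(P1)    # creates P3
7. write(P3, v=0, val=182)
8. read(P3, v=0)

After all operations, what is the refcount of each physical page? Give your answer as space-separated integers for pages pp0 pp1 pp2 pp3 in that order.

Op 1: fork(P0) -> P1. 2 ppages; refcounts: pp0:2 pp1:2
Op 2: write(P1, v1, 121). refcount(pp1)=2>1 -> COPY to pp2. 3 ppages; refcounts: pp0:2 pp1:1 pp2:1
Op 3: write(P1, v1, 174). refcount(pp2)=1 -> write in place. 3 ppages; refcounts: pp0:2 pp1:1 pp2:1
Op 4: write(P1, v1, 196). refcount(pp2)=1 -> write in place. 3 ppages; refcounts: pp0:2 pp1:1 pp2:1
Op 5: fork(P1) -> P2. 3 ppages; refcounts: pp0:3 pp1:1 pp2:2
Op 6: fork(P1) -> P3. 3 ppages; refcounts: pp0:4 pp1:1 pp2:3
Op 7: write(P3, v0, 182). refcount(pp0)=4>1 -> COPY to pp3. 4 ppages; refcounts: pp0:3 pp1:1 pp2:3 pp3:1
Op 8: read(P3, v0) -> 182. No state change.

Answer: 3 1 3 1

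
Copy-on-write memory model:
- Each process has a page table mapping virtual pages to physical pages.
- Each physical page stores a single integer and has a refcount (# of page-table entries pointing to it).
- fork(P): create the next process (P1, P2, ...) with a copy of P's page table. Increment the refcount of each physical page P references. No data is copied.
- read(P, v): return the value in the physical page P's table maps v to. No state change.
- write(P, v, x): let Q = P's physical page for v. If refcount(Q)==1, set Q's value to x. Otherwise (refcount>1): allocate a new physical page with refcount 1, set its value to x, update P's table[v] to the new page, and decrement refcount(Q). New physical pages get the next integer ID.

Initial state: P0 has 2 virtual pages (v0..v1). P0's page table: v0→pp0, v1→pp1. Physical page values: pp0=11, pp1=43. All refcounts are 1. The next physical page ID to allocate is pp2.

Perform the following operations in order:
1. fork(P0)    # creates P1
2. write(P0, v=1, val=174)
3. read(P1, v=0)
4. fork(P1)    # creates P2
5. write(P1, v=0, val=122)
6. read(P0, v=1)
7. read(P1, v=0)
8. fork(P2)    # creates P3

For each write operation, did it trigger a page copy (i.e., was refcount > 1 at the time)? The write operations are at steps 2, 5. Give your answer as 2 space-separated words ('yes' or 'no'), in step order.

Op 1: fork(P0) -> P1. 2 ppages; refcounts: pp0:2 pp1:2
Op 2: write(P0, v1, 174). refcount(pp1)=2>1 -> COPY to pp2. 3 ppages; refcounts: pp0:2 pp1:1 pp2:1
Op 3: read(P1, v0) -> 11. No state change.
Op 4: fork(P1) -> P2. 3 ppages; refcounts: pp0:3 pp1:2 pp2:1
Op 5: write(P1, v0, 122). refcount(pp0)=3>1 -> COPY to pp3. 4 ppages; refcounts: pp0:2 pp1:2 pp2:1 pp3:1
Op 6: read(P0, v1) -> 174. No state change.
Op 7: read(P1, v0) -> 122. No state change.
Op 8: fork(P2) -> P3. 4 ppages; refcounts: pp0:3 pp1:3 pp2:1 pp3:1

yes yes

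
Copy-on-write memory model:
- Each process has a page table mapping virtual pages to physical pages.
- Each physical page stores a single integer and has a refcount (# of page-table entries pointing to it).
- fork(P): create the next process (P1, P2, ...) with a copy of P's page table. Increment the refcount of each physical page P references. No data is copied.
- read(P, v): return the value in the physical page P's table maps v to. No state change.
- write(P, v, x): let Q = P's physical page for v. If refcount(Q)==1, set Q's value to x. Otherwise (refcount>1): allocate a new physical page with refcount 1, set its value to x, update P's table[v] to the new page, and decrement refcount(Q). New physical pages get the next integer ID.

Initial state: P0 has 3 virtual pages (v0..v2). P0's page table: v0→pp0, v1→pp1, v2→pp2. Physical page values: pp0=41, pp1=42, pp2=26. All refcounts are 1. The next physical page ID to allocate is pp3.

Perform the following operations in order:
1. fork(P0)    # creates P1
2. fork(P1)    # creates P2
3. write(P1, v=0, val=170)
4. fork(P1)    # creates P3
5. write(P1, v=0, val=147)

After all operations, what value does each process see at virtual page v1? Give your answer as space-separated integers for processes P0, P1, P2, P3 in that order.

Op 1: fork(P0) -> P1. 3 ppages; refcounts: pp0:2 pp1:2 pp2:2
Op 2: fork(P1) -> P2. 3 ppages; refcounts: pp0:3 pp1:3 pp2:3
Op 3: write(P1, v0, 170). refcount(pp0)=3>1 -> COPY to pp3. 4 ppages; refcounts: pp0:2 pp1:3 pp2:3 pp3:1
Op 4: fork(P1) -> P3. 4 ppages; refcounts: pp0:2 pp1:4 pp2:4 pp3:2
Op 5: write(P1, v0, 147). refcount(pp3)=2>1 -> COPY to pp4. 5 ppages; refcounts: pp0:2 pp1:4 pp2:4 pp3:1 pp4:1
P0: v1 -> pp1 = 42
P1: v1 -> pp1 = 42
P2: v1 -> pp1 = 42
P3: v1 -> pp1 = 42

Answer: 42 42 42 42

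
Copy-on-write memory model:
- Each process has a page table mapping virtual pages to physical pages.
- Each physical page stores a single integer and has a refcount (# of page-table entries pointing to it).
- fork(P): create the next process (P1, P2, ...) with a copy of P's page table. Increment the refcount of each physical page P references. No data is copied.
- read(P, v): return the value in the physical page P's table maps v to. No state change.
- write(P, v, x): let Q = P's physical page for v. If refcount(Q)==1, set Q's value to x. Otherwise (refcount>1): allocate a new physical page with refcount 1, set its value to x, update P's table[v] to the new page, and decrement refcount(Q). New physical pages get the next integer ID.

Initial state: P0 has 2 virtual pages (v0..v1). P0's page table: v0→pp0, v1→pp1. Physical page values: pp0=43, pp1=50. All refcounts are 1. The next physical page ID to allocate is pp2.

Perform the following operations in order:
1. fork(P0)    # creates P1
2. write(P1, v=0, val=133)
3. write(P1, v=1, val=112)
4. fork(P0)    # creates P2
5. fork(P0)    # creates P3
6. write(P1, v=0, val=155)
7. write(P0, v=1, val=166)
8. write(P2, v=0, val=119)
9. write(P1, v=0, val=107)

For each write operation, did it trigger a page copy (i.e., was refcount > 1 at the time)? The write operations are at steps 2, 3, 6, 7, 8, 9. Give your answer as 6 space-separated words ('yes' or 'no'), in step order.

Op 1: fork(P0) -> P1. 2 ppages; refcounts: pp0:2 pp1:2
Op 2: write(P1, v0, 133). refcount(pp0)=2>1 -> COPY to pp2. 3 ppages; refcounts: pp0:1 pp1:2 pp2:1
Op 3: write(P1, v1, 112). refcount(pp1)=2>1 -> COPY to pp3. 4 ppages; refcounts: pp0:1 pp1:1 pp2:1 pp3:1
Op 4: fork(P0) -> P2. 4 ppages; refcounts: pp0:2 pp1:2 pp2:1 pp3:1
Op 5: fork(P0) -> P3. 4 ppages; refcounts: pp0:3 pp1:3 pp2:1 pp3:1
Op 6: write(P1, v0, 155). refcount(pp2)=1 -> write in place. 4 ppages; refcounts: pp0:3 pp1:3 pp2:1 pp3:1
Op 7: write(P0, v1, 166). refcount(pp1)=3>1 -> COPY to pp4. 5 ppages; refcounts: pp0:3 pp1:2 pp2:1 pp3:1 pp4:1
Op 8: write(P2, v0, 119). refcount(pp0)=3>1 -> COPY to pp5. 6 ppages; refcounts: pp0:2 pp1:2 pp2:1 pp3:1 pp4:1 pp5:1
Op 9: write(P1, v0, 107). refcount(pp2)=1 -> write in place. 6 ppages; refcounts: pp0:2 pp1:2 pp2:1 pp3:1 pp4:1 pp5:1

yes yes no yes yes no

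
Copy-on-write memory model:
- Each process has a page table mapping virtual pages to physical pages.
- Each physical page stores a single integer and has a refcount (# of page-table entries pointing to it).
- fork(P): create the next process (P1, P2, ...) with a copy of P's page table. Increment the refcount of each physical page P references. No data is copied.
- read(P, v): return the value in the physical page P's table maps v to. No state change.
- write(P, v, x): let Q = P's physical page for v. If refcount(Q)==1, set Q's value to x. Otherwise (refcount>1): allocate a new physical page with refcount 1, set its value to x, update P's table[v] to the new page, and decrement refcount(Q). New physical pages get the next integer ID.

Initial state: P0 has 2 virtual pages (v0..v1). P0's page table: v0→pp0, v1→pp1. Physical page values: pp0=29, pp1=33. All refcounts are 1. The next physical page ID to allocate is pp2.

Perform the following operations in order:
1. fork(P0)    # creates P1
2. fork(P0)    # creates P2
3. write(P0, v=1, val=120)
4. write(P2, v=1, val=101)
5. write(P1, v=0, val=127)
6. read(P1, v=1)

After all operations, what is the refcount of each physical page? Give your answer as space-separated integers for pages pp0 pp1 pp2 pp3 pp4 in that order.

Answer: 2 1 1 1 1

Derivation:
Op 1: fork(P0) -> P1. 2 ppages; refcounts: pp0:2 pp1:2
Op 2: fork(P0) -> P2. 2 ppages; refcounts: pp0:3 pp1:3
Op 3: write(P0, v1, 120). refcount(pp1)=3>1 -> COPY to pp2. 3 ppages; refcounts: pp0:3 pp1:2 pp2:1
Op 4: write(P2, v1, 101). refcount(pp1)=2>1 -> COPY to pp3. 4 ppages; refcounts: pp0:3 pp1:1 pp2:1 pp3:1
Op 5: write(P1, v0, 127). refcount(pp0)=3>1 -> COPY to pp4. 5 ppages; refcounts: pp0:2 pp1:1 pp2:1 pp3:1 pp4:1
Op 6: read(P1, v1) -> 33. No state change.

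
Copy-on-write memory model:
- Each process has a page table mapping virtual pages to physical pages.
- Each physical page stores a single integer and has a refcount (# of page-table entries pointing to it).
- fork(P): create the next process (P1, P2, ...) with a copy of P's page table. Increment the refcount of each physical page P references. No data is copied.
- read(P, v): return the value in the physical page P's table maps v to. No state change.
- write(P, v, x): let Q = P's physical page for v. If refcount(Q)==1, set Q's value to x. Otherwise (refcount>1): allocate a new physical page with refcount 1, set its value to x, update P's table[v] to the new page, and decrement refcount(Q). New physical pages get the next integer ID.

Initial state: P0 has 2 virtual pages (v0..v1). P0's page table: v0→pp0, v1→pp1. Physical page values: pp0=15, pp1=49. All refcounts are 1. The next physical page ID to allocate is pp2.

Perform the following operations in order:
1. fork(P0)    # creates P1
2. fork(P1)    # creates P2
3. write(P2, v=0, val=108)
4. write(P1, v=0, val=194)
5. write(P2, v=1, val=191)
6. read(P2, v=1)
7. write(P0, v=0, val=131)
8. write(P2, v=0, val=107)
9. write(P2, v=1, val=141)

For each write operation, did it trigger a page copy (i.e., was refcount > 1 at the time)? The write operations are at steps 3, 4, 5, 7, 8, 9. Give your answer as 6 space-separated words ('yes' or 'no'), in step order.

Op 1: fork(P0) -> P1. 2 ppages; refcounts: pp0:2 pp1:2
Op 2: fork(P1) -> P2. 2 ppages; refcounts: pp0:3 pp1:3
Op 3: write(P2, v0, 108). refcount(pp0)=3>1 -> COPY to pp2. 3 ppages; refcounts: pp0:2 pp1:3 pp2:1
Op 4: write(P1, v0, 194). refcount(pp0)=2>1 -> COPY to pp3. 4 ppages; refcounts: pp0:1 pp1:3 pp2:1 pp3:1
Op 5: write(P2, v1, 191). refcount(pp1)=3>1 -> COPY to pp4. 5 ppages; refcounts: pp0:1 pp1:2 pp2:1 pp3:1 pp4:1
Op 6: read(P2, v1) -> 191. No state change.
Op 7: write(P0, v0, 131). refcount(pp0)=1 -> write in place. 5 ppages; refcounts: pp0:1 pp1:2 pp2:1 pp3:1 pp4:1
Op 8: write(P2, v0, 107). refcount(pp2)=1 -> write in place. 5 ppages; refcounts: pp0:1 pp1:2 pp2:1 pp3:1 pp4:1
Op 9: write(P2, v1, 141). refcount(pp4)=1 -> write in place. 5 ppages; refcounts: pp0:1 pp1:2 pp2:1 pp3:1 pp4:1

yes yes yes no no no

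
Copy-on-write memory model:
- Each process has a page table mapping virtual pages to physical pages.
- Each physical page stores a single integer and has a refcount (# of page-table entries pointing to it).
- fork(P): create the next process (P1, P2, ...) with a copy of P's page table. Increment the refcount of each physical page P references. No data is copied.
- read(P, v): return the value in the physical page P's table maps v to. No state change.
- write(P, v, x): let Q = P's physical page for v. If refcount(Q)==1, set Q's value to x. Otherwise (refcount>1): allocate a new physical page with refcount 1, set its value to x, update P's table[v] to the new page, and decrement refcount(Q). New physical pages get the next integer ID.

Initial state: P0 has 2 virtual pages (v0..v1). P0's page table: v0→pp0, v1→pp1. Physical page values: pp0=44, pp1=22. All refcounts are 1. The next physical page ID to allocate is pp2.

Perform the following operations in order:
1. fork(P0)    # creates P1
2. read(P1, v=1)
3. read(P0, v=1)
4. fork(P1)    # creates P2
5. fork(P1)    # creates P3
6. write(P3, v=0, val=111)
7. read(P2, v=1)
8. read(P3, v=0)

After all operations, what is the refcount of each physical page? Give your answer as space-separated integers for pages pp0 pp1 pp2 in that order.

Op 1: fork(P0) -> P1. 2 ppages; refcounts: pp0:2 pp1:2
Op 2: read(P1, v1) -> 22. No state change.
Op 3: read(P0, v1) -> 22. No state change.
Op 4: fork(P1) -> P2. 2 ppages; refcounts: pp0:3 pp1:3
Op 5: fork(P1) -> P3. 2 ppages; refcounts: pp0:4 pp1:4
Op 6: write(P3, v0, 111). refcount(pp0)=4>1 -> COPY to pp2. 3 ppages; refcounts: pp0:3 pp1:4 pp2:1
Op 7: read(P2, v1) -> 22. No state change.
Op 8: read(P3, v0) -> 111. No state change.

Answer: 3 4 1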